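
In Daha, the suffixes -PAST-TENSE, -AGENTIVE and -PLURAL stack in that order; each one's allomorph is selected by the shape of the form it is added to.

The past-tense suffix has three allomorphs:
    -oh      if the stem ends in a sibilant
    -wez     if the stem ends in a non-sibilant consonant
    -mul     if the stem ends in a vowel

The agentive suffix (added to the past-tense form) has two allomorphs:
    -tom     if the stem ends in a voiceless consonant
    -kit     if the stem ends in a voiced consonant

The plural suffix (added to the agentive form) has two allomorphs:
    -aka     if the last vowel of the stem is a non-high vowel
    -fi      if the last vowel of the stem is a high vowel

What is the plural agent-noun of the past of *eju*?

ejumulkitfi

*eju* — final sound /u/ (a vowel) → -mul → *ejumul*.
The final consonant of the past-tense form *ejumul* is /l/, which is voiced, so the agentive suffix is -kit, giving *ejumulkit*.
Since the last vowel of the agentive form *ejumulkit* is /i/ (a high vowel), it takes -fi, giving *ejumulkitfi*.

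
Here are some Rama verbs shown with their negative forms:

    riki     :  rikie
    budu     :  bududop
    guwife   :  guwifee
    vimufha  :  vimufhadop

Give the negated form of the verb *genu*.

genudop

The alternation tracks the last vowel of the stem — -e when the last vowel of the stem is a front vowel (*riki*, *guwife*); -dop when the last vowel of the stem is a back vowel (*budu*, *vimufha*).
The last vowel of *genu* is /u/, which is a back vowel, so the suffix is -dop, giving *genudop*.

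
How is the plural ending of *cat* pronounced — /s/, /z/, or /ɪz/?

The stem *cat* ends in a voiceless non-sibilant consonant.
The plural suffix surfaces as /ɪz/ after sibilants, /s/ after other voiceless consonants, and /z/ after other voiced sounds.
So the plural -s on *cat* is pronounced /s/.

/s/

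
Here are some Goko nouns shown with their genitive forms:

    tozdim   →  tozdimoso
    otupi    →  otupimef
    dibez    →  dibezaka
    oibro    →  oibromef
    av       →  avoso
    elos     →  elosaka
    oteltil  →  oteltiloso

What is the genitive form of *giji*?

gijimef

The pattern is sibilance of the final sound: -aka when the stem ends in a sibilant (*dibez*, *elos*); -oso when the stem ends in a non-sibilant consonant (*tozdim*, *av*, *oteltil*); -mef when the stem ends in a vowel (*otupi*, *oibro*).
*giji* — final sound /i/ (a vowel) → -mef → *gijimef*.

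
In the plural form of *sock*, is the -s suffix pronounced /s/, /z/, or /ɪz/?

The stem *sock* ends in a voiceless non-sibilant consonant.
The plural suffix surfaces as /ɪz/ after sibilants, /s/ after other voiceless consonants, and /z/ after other voiced sounds.
So the plural -s on *sock* is pronounced /s/.

/s/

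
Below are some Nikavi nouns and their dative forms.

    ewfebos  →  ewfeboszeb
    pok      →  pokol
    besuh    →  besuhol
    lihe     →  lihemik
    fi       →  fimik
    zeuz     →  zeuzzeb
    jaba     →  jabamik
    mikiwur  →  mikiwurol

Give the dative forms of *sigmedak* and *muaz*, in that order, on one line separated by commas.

The suffix is conditioned by the final sound: -zeb when the stem ends in a sibilant (*ewfebos*, *zeuz*); -ol when the stem ends in a non-sibilant consonant (*pok*, *besuh*, *mikiwur*); -mik when the stem ends in a vowel (*lihe*, *fi*, *jaba*).
The final sound of *sigmedak* is /k/, which is a non-sibilant consonant, so the suffix is -ol, giving *sigmedakol*.
*muaz*: final sound = /z/, a sibilant → -zeb → *muazzeb*.

sigmedakol, muazzeb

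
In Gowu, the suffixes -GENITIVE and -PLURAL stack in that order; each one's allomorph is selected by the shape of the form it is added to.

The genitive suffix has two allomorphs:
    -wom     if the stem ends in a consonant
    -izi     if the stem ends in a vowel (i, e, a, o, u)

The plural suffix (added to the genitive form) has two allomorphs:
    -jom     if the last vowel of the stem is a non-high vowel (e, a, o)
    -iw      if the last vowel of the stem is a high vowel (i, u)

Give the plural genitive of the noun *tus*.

tuswomjom

Since the final sound of *tus* is /s/ (a consonant), it takes -wom, giving *tuswom*.
Since the last vowel of the genitive form *tuswom* is /o/ (a non-high vowel), it takes -jom, giving *tuswomjom*.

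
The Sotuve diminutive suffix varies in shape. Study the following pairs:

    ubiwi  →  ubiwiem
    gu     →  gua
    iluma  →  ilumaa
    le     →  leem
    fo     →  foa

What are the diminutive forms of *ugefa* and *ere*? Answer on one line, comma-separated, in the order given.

ugefaa, ereem

The pattern is front/back vowel harmony: -em when the last vowel of the stem is a front vowel (*ubiwi*, *le*); -a when the last vowel of the stem is a back vowel (*gu*, *iluma*, *fo*).
The last vowel of *ugefa* is /a/, which is a back vowel, so the suffix is -a, giving *ugefaa*.
The last vowel of *ere* is /e/, which is a front vowel, so the suffix is -em, giving *ereem*.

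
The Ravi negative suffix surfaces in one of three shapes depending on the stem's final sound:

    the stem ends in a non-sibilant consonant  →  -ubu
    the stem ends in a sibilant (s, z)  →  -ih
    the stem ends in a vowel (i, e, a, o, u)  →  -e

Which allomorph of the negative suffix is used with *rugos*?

-ih

The final sound of *rugos* is /s/, which is a sibilant, so the suffix is -ih.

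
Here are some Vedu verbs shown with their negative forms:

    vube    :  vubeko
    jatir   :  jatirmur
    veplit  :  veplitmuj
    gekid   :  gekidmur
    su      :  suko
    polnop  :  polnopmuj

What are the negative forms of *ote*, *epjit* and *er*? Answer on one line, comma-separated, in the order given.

oteko, epjitmuj, ermur

Looking at the final sound of each stem: -muj when the stem ends in a voiceless consonant (*veplit*, *polnop*); -mur when the stem ends in a voiced consonant (*jatir*, *gekid*); -ko when the stem ends in a vowel (*vube*, *su*).
*ote*: final sound = /e/, a vowel → -ko → *oteko*.
The final sound of *epjit* is /t/, which is a voiceless consonant, so the suffix is -muj, giving *epjitmuj*.
The final sound of *er* is /r/, which is a voiced consonant, so the suffix is -mur, giving *ermur*.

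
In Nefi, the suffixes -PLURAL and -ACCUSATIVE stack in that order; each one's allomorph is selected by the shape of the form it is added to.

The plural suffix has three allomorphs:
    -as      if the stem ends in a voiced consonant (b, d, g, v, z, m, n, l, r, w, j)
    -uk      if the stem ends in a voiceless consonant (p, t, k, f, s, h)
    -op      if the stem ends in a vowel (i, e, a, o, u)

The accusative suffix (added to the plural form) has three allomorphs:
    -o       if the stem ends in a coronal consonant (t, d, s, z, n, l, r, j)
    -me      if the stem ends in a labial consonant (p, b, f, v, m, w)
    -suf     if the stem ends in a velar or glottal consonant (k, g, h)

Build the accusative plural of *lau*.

lauopme

*lau* — final sound /u/ (a vowel) → -op → *lauop*.
The plural form *lauop* — final consonant /p/ (labial) → -me → *lauopme*.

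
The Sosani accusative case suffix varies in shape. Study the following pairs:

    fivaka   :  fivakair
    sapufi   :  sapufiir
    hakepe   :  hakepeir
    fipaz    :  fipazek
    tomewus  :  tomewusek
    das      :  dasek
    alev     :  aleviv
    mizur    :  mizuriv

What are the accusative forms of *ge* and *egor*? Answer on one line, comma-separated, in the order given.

geir, egoriv

The pattern is sibilance of the final sound: -ek when the stem ends in a sibilant (*fipaz*, *tomewus*, *das*); -iv when the stem ends in a non-sibilant consonant (*alev*, *mizur*); -ir when the stem ends in a vowel (*fivaka*, *sapufi*, *hakepe*).
*ge*: final sound = /e/, a vowel → -ir → *geir*.
*egor*: final sound = /r/, a non-sibilant consonant → -iv → *egoriv*.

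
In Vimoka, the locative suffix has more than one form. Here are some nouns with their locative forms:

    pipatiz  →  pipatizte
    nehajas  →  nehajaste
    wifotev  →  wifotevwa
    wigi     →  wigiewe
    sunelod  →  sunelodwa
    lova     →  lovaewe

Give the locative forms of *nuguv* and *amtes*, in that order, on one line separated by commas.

The suffix is conditioned by the final sound: -te when the stem ends in a sibilant (*pipatiz*, *nehajas*); -wa when the stem ends in a non-sibilant consonant (*wifotev*, *sunelod*); -ewe when the stem ends in a vowel (*wigi*, *lova*).
*nuguv*: final sound = /v/, a non-sibilant consonant → -wa → *nuguvwa*.
The final sound of *amtes* is /s/, which is a sibilant, so the suffix is -te, giving *amteste*.

nuguvwa, amteste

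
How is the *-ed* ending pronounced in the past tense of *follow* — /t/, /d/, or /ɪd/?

/d/

The stem *follow* ends in a voiced sound other than /d/.
The -ed suffix is realized as /ɪd/ after /t, d/; as /t/ after other voiceless consonants; and as /d/ after other voiced sounds.
So -ed on *follow* is pronounced /d/.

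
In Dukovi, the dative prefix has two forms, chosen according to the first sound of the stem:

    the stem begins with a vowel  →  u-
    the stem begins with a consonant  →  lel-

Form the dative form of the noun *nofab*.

lelnofab

*nofab*: first sound = /n/, a consonant → lel- → *lelnofab*.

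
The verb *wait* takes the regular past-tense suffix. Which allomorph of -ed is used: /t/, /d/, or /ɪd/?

/ɪd/

The stem *wait* ends in /t/ or /d/.
The -ed suffix is realized as /ɪd/ after /t, d/; as /t/ after other voiceless consonants; and as /d/ after other voiced sounds.
So -ed on *wait* is pronounced /ɪd/.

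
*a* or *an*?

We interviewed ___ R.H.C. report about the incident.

The indefinite article is chosen by the initial *sound* of the following word, not its spelling.
The initialism *R.H.C.* is read letter by letter; the first letter, R, is pronounced /ɑr/, which begins with a vowel sound.
So the article is *an*: We interviewed an R.H.C. report about the incident.

an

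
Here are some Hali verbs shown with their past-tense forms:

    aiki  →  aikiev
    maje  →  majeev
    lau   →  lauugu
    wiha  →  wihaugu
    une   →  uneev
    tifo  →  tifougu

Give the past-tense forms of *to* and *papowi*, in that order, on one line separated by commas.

The suffix is conditioned by the last vowel: -ev when the last vowel of the stem is a front vowel (*aiki*, *maje*, *une*); -ugu when the last vowel of the stem is a back vowel (*lau*, *wiha*, *tifo*).
*to* — last vowel /o/ (a back vowel) → -ugu → *tougu*.
Since the last vowel of *papowi* is /i/ (a front vowel), it takes -ev, giving *papowiev*.

tougu, papowiev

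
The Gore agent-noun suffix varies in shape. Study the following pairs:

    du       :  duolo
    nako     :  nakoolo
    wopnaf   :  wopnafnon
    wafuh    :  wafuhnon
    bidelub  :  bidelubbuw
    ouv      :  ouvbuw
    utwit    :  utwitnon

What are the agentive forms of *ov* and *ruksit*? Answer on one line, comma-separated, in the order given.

ovbuw, ruksitnon

The pattern is voicing of the final sound: -non when the stem ends in a voiceless consonant (*wopnaf*, *wafuh*, *utwit*); -buw when the stem ends in a voiced consonant (*bidelub*, *ouv*); -olo when the stem ends in a vowel (*du*, *nako*).
The final sound of *ov* is /v/, which is a voiced consonant, so the suffix is -buw, giving *ovbuw*.
The final sound of *ruksit* is /t/, which is a voiceless consonant, so the suffix is -non, giving *ruksitnon*.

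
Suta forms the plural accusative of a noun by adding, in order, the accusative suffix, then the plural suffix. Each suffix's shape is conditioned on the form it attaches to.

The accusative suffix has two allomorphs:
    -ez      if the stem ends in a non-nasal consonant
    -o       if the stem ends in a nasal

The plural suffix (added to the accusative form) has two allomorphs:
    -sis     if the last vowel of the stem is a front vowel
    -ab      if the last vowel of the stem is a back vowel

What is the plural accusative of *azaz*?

Since the final consonant of *azaz* is /z/ (non-nasal), it takes -ez, giving *azazez*.
Since the last vowel of the accusative form *azazez* is /e/ (a front vowel), it takes -sis, giving *azazezsis*.

azazezsis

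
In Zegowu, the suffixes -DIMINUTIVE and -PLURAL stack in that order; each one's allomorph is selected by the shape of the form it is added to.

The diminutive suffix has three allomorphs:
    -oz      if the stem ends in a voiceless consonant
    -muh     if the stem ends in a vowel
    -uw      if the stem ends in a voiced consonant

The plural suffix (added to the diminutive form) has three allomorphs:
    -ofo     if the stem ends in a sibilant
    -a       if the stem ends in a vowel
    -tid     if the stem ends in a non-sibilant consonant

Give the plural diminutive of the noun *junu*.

junumuhtid

*junu* — final sound /u/ (a vowel) → -muh → *junumuh*.
The diminutive form *junumuh*: final sound = /h/, a non-sibilant consonant → -tid → *junumuhtid*.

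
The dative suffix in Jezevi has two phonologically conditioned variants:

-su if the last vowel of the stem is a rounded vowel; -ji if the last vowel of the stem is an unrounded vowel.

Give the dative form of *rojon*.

Since the last vowel of *rojon* is /o/ (a rounded vowel), it takes -su, giving *rojonsu*.

rojonsu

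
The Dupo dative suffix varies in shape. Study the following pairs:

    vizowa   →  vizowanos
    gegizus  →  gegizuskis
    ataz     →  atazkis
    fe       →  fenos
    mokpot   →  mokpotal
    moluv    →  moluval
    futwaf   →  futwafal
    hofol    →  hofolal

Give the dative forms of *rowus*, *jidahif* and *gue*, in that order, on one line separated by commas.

The alternation tracks the final sound of the stem — -kis when the stem ends in a sibilant (*gegizus*, *ataz*); -al when the stem ends in a non-sibilant consonant (*mokpot*, *moluv*, *futwaf*, *hofol*); -nos when the stem ends in a vowel (*vizowa*, *fe*).
Since the final sound of *rowus* is /s/ (a sibilant), it takes -kis, giving *rowuskis*.
Since the final sound of *jidahif* is /f/ (a non-sibilant consonant), it takes -al, giving *jidahifal*.
Since the final sound of *gue* is /e/ (a vowel), it takes -nos, giving *guenos*.

rowuskis, jidahifal, guenos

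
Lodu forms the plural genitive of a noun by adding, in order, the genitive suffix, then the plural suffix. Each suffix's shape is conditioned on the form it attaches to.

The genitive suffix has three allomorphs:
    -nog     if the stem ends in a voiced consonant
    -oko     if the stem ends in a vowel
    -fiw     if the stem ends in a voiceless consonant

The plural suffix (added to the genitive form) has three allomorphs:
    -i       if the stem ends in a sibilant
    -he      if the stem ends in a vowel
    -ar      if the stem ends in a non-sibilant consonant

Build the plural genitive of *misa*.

misaokohe

*misa* — final sound /a/ (a vowel) → -oko → *misaoko*.
The genitive form *misaoko* — final sound /o/ (a vowel) → -he → *misaokohe*.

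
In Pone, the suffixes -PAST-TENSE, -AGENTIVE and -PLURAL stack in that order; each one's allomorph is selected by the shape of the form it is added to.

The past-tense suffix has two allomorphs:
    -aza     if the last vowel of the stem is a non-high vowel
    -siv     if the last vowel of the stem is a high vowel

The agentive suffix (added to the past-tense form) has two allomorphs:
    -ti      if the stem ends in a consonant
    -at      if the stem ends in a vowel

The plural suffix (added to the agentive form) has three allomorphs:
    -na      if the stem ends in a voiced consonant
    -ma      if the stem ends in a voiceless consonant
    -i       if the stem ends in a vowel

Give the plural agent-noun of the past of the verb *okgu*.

okgusivtii

The last vowel of *okgu* is /u/, which is a high vowel, so the past-tense suffix is -siv, giving *okgusiv*.
The past-tense form *okgusiv* — final sound /v/ (a consonant) → -ti → *okgusivti*.
The agentive form *okgusivti* — final sound /i/ (a vowel) → -i → *okgusivtii*.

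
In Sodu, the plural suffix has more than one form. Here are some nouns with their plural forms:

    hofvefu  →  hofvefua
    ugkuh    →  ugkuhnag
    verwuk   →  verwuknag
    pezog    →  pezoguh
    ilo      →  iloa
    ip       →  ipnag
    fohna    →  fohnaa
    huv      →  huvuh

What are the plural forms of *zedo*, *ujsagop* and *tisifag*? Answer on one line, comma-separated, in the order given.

zedoa, ujsagopnag, tisifaguh

The alternation tracks the final sound of the stem — -nag when the stem ends in a voiceless consonant (*ugkuh*, *verwuk*, *ip*); -uh when the stem ends in a voiced consonant (*pezog*, *huv*); -a when the stem ends in a vowel (*hofvefu*, *ilo*, *fohna*).
*zedo*: final sound = /o/, a vowel → -a → *zedoa*.
The final sound of *ujsagop* is /p/, which is a voiceless consonant, so the suffix is -nag, giving *ujsagopnag*.
*tisifag*: final sound = /g/, a voiced consonant → -uh → *tisifaguh*.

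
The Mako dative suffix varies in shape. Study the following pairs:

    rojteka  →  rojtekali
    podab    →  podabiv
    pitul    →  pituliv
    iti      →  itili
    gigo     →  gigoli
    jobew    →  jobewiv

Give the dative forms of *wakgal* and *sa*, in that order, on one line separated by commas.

wakgaliv, sali

The alternation tracks the final sound of the stem — -iv when the stem ends in a consonant (*podab*, *pitul*, *jobew*); -li when the stem ends in a vowel (*rojteka*, *iti*, *gigo*).
Since the final sound of *wakgal* is /l/ (a consonant), it takes -iv, giving *wakgaliv*.
The final sound of *sa* is /a/, which is a vowel, so the suffix is -li, giving *sali*.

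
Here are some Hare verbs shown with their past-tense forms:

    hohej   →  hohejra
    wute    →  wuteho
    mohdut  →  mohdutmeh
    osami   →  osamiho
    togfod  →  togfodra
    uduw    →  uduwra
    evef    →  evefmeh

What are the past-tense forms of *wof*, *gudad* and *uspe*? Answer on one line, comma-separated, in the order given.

Looking at the final sound of each stem: -meh when the stem ends in a voiceless consonant (*mohdut*, *evef*); -ra when the stem ends in a voiced consonant (*hohej*, *togfod*, *uduw*); -ho when the stem ends in a vowel (*wute*, *osami*).
*wof*: final sound = /f/, a voiceless consonant → -meh → *wofmeh*.
*gudad*: final sound = /d/, a voiced consonant → -ra → *gudadra*.
*uspe* — final sound /e/ (a vowel) → -ho → *uspeho*.

wofmeh, gudadra, uspeho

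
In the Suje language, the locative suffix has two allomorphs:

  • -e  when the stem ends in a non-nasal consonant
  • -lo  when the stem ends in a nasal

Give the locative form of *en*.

*en*: final consonant = /n/, a nasal → -lo → *enlo*.

enlo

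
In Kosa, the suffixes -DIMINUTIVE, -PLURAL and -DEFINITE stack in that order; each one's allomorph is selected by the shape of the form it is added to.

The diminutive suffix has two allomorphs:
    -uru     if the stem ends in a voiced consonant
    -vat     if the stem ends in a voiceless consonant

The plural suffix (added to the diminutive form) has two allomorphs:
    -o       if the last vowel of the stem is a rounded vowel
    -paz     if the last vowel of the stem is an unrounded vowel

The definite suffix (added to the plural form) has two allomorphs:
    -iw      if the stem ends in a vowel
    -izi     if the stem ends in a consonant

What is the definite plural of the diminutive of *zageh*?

zagehvatpazizi

The final consonant of *zageh* is /h/, which is voiceless, so the diminutive suffix is -vat, giving *zagehvat*.
The diminutive form *zagehvat*: last vowel = /a/, an unrounded vowel → -paz → *zagehvatpaz*.
The final sound of the plural form *zagehvatpaz* is /z/, which is a consonant, so the definite suffix is -izi, giving *zagehvatpazizi*.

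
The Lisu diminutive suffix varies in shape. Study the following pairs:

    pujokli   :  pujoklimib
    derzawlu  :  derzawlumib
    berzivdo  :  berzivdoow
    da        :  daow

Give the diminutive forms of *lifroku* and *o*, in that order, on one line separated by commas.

lifrokumib, oow

The pattern is height harmony: -mib when the last vowel of the stem is a high vowel (*pujokli*, *derzawlu*); -ow when the last vowel of the stem is a non-high vowel (*berzivdo*, *da*).
Since the last vowel of *lifroku* is /u/ (a high vowel), it takes -mib, giving *lifrokumib*.
Since the last vowel of *o* is /o/ (a non-high vowel), it takes -ow, giving *oow*.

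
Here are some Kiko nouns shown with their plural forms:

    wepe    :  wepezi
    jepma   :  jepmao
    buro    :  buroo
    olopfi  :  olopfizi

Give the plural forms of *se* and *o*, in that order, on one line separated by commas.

sezi, oo

The pattern is front/back vowel harmony: -zi when the last vowel of the stem is a front vowel (*wepe*, *olopfi*); -o when the last vowel of the stem is a back vowel (*jepma*, *buro*).
*se*: last vowel = /e/, a front vowel → -zi → *sezi*.
*o*: last vowel = /o/, a back vowel → -o → *oo*.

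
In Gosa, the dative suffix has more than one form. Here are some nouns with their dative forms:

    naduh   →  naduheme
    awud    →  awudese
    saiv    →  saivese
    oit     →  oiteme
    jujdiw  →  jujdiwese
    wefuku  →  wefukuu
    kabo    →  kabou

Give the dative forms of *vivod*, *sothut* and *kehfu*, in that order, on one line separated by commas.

vivodese, sothuteme, kehfuu

Looking at the final sound of each stem: -eme when the stem ends in a voiceless consonant (*naduh*, *oit*); -ese when the stem ends in a voiced consonant (*awud*, *saiv*, *jujdiw*); -u when the stem ends in a vowel (*wefuku*, *kabo*).
*vivod* — final sound /d/ (a voiced consonant) → -ese → *vivodese*.
The final sound of *sothut* is /t/, which is a voiceless consonant, so the suffix is -eme, giving *sothuteme*.
*kehfu*: final sound = /u/, a vowel → -u → *kehfuu*.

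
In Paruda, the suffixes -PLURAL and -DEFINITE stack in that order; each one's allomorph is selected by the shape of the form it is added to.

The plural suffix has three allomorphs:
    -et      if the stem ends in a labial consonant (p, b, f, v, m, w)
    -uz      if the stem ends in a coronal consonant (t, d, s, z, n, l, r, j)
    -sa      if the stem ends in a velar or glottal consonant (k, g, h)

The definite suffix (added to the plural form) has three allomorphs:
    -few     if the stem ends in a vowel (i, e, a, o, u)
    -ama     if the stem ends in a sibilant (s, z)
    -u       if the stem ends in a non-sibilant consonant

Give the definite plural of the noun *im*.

imetu

*im* — final consonant /m/ (labial) → -et → *imet*.
The plural form *imet*: final sound = /t/, a non-sibilant consonant → -u → *imetu*.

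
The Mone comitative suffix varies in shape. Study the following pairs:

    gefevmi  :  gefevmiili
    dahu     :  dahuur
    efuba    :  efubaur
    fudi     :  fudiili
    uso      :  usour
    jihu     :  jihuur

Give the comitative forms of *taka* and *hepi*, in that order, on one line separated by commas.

takaur, hepiili

The suffix is conditioned by the last vowel: -ili when the last vowel of the stem is a front vowel (*gefevmi*, *fudi*); -ur when the last vowel of the stem is a back vowel (*dahu*, *efuba*, *uso*, *jihu*).
*taka* — last vowel /a/ (a back vowel) → -ur → *takaur*.
*hepi* — last vowel /i/ (a front vowel) → -ili → *hepiili*.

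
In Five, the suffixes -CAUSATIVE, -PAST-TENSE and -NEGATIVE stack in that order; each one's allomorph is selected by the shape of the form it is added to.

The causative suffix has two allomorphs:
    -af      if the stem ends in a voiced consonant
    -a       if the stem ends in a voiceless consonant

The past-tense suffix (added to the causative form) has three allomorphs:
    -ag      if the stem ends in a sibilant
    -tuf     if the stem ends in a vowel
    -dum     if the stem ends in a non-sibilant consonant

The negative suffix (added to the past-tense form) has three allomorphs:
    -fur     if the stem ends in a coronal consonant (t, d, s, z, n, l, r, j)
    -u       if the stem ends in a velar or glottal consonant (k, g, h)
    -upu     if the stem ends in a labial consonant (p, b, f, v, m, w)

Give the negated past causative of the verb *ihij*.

The final consonant of *ihij* is /j/, which is voiced, so the causative suffix is -af, giving *ihijaf*.
The final sound of the causative form *ihijaf* is /f/, which is a non-sibilant consonant, so the past-tense suffix is -dum, giving *ihijafdum*.
The final consonant of the past-tense form *ihijafdum* is /m/, which is labial, so the negative suffix is -upu, giving *ihijafdumupu*.

ihijafdumupu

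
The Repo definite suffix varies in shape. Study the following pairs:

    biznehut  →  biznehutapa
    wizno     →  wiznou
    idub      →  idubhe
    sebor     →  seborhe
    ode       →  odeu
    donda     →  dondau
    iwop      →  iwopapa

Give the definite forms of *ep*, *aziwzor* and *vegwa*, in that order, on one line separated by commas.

epapa, aziwzorhe, vegwau

Looking at the final sound of each stem: -apa when the stem ends in a voiceless consonant (*biznehut*, *iwop*); -he when the stem ends in a voiced consonant (*idub*, *sebor*); -u when the stem ends in a vowel (*wizno*, *ode*, *donda*).
*ep*: final sound = /p/, a voiceless consonant → -apa → *epapa*.
*aziwzor*: final sound = /r/, a voiced consonant → -he → *aziwzorhe*.
*vegwa*: final sound = /a/, a vowel → -u → *vegwau*.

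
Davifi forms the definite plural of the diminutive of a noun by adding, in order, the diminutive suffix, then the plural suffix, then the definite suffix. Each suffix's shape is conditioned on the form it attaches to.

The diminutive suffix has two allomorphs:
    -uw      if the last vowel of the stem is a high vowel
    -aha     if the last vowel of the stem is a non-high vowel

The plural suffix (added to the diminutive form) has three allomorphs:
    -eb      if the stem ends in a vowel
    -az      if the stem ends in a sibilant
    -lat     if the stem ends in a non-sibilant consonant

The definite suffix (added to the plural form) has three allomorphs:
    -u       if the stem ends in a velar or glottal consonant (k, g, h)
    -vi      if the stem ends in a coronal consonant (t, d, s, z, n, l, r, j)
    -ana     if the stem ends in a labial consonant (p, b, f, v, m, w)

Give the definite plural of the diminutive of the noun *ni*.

Since the last vowel of *ni* is /i/ (a high vowel), it takes -uw, giving *niuw*.
The final sound of the diminutive form *niuw* is /w/, which is a non-sibilant consonant, so the plural suffix is -lat, giving *niuwlat*.
The plural form *niuwlat* — final consonant /t/ (coronal) → -vi → *niuwlatvi*.

niuwlatvi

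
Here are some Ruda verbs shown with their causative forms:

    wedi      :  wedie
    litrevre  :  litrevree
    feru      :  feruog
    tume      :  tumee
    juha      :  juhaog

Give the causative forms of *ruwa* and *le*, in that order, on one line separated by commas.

The suffix is conditioned by the last vowel: -e when the last vowel of the stem is a front vowel (*wedi*, *litrevre*, *tume*); -og when the last vowel of the stem is a back vowel (*feru*, *juha*).
*ruwa* — last vowel /a/ (a back vowel) → -og → *ruwaog*.
*le* — last vowel /e/ (a front vowel) → -e → *lee*.

ruwaog, lee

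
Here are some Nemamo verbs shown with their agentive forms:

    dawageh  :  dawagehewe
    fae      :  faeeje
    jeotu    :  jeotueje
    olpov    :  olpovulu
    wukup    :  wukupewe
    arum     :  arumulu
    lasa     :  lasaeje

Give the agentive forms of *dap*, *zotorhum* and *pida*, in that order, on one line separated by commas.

dapewe, zotorhumulu, pidaeje

Looking at the final sound of each stem: -ewe when the stem ends in a voiceless consonant (*dawageh*, *wukup*); -ulu when the stem ends in a voiced consonant (*olpov*, *arum*); -eje when the stem ends in a vowel (*fae*, *jeotu*, *lasa*).
*dap*: final sound = /p/, a voiceless consonant → -ewe → *dapewe*.
*zotorhum* — final sound /m/ (a voiced consonant) → -ulu → *zotorhumulu*.
Since the final sound of *pida* is /a/ (a vowel), it takes -eje, giving *pidaeje*.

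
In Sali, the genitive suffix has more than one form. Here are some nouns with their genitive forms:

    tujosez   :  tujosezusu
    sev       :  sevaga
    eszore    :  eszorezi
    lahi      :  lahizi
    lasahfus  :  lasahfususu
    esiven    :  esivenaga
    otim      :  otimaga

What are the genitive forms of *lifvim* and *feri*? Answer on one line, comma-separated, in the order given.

The suffix is conditioned by the final sound: -usu when the stem ends in a sibilant (*tujosez*, *lasahfus*); -aga when the stem ends in a non-sibilant consonant (*sev*, *esiven*, *otim*); -zi when the stem ends in a vowel (*eszore*, *lahi*).
Since the final sound of *lifvim* is /m/ (a non-sibilant consonant), it takes -aga, giving *lifvimaga*.
*feri*: final sound = /i/, a vowel → -zi → *ferizi*.

lifvimaga, ferizi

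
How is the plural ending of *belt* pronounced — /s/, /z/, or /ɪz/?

The stem *belt* ends in a voiceless non-sibilant consonant.
The plural suffix surfaces as /ɪz/ after sibilants, /s/ after other voiceless consonants, and /z/ after other voiced sounds.
So the plural -s on *belt* is pronounced /s/.

/s/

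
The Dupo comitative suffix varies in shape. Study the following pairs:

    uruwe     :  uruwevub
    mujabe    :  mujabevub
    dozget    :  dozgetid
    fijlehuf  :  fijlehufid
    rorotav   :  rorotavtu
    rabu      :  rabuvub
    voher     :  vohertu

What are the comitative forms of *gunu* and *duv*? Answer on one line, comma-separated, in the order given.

gunuvub, duvtu

Looking at the final sound of each stem: -id when the stem ends in a voiceless consonant (*dozget*, *fijlehuf*); -tu when the stem ends in a voiced consonant (*rorotav*, *voher*); -vub when the stem ends in a vowel (*uruwe*, *mujabe*, *rabu*).
*gunu* — final sound /u/ (a vowel) → -vub → *gunuvub*.
Since the final sound of *duv* is /v/ (a voiced consonant), it takes -tu, giving *duvtu*.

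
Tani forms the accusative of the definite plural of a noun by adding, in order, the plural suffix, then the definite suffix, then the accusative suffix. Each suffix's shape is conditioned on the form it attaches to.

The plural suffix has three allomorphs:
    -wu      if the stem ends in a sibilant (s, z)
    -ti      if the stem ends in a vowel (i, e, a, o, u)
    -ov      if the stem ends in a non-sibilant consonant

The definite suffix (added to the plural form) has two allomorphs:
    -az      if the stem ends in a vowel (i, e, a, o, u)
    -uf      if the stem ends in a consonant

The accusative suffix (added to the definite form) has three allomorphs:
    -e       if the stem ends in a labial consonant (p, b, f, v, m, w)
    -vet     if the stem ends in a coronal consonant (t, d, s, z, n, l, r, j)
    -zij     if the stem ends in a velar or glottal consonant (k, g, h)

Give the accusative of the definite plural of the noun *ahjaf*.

ahjafovufe

*ahjaf* — final sound /f/ (a non-sibilant consonant) → -ov → *ahjafov*.
The final sound of the plural form *ahjafov* is /v/, which is a consonant, so the definite suffix is -uf, giving *ahjafovuf*.
The final consonant of the definite form *ahjafovuf* is /f/, which is labial, so the accusative suffix is -e, giving *ahjafovufe*.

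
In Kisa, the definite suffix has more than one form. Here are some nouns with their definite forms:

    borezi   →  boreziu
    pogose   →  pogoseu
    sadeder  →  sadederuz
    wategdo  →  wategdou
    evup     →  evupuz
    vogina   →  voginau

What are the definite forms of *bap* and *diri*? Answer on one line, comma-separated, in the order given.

bapuz, diriu

The suffix is conditioned by the final sound: -uz when the stem ends in a consonant (*sadeder*, *evup*); -u when the stem ends in a vowel (*borezi*, *pogose*, *wategdo*, *vogina*).
The final sound of *bap* is /p/, which is a consonant, so the suffix is -uz, giving *bapuz*.
*diri*: final sound = /i/, a vowel → -u → *diriu*.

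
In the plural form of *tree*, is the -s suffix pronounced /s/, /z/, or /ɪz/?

/z/

The stem *tree* ends in a voiced non-sibilant sound.
The plural suffix surfaces as /ɪz/ after sibilants, /s/ after other voiceless consonants, and /z/ after other voiced sounds.
So the plural -s on *tree* is pronounced /z/.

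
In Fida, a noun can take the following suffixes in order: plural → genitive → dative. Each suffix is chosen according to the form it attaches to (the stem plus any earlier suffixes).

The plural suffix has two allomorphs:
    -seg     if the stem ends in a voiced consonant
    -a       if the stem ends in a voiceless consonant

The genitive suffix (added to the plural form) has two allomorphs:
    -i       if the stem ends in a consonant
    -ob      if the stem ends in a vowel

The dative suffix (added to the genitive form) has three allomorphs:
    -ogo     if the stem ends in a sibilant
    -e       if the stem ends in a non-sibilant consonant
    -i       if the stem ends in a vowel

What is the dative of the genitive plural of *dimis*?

dimisaobe

Since the final consonant of *dimis* is /s/ (voiceless), it takes -a, giving *dimisa*.
The final sound of the plural form *dimisa* is /a/, which is a vowel, so the genitive suffix is -ob, giving *dimisaob*.
Since the final sound of the genitive form *dimisaob* is /b/ (a non-sibilant consonant), it takes -e, giving *dimisaobe*.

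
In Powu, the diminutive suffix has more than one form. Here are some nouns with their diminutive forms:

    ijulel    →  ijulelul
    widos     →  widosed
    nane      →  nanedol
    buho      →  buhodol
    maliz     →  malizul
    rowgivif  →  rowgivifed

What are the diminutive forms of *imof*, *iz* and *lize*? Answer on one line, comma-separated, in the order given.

imofed, izul, lizedol

The alternation tracks the final sound of the stem — -ed when the stem ends in a voiceless consonant (*widos*, *rowgivif*); -ul when the stem ends in a voiced consonant (*ijulel*, *maliz*); -dol when the stem ends in a vowel (*nane*, *buho*).
Since the final sound of *imof* is /f/ (a voiceless consonant), it takes -ed, giving *imofed*.
*iz*: final sound = /z/, a voiced consonant → -ul → *izul*.
*lize*: final sound = /e/, a vowel → -dol → *lizedol*.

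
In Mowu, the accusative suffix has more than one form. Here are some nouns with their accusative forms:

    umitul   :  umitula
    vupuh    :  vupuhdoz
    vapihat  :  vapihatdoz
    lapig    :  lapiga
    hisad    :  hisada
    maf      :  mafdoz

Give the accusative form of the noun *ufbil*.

The suffix is conditioned by the final consonant: -doz when the stem ends in a voiceless consonant (*vupuh*, *vapihat*, *maf*); -a when the stem ends in a voiced consonant (*umitul*, *lapig*, *hisad*).
The final consonant of *ufbil* is /l/, which is voiced, so the suffix is -a, giving *ufbila*.

ufbila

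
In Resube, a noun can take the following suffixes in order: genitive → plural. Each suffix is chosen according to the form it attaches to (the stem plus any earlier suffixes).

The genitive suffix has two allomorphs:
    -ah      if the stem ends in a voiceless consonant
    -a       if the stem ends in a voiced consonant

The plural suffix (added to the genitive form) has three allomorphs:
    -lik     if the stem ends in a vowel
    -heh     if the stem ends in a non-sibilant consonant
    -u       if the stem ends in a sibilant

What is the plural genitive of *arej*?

The final consonant of *arej* is /j/, which is voiced, so the genitive suffix is -a, giving *areja*.
Since the final sound of the genitive form *areja* is /a/ (a vowel), it takes -lik, giving *arejalik*.

arejalik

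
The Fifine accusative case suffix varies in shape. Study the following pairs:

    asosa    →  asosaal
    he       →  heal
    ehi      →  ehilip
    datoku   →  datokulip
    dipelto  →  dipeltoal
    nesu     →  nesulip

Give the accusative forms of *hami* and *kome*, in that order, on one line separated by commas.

The pattern is height harmony: -lip when the last vowel of the stem is a high vowel (*ehi*, *datoku*, *nesu*); -al when the last vowel of the stem is a non-high vowel (*asosa*, *he*, *dipelto*).
*hami* — last vowel /i/ (a high vowel) → -lip → *hamilip*.
The last vowel of *kome* is /e/, which is a non-high vowel, so the suffix is -al, giving *komeal*.

hamilip, komeal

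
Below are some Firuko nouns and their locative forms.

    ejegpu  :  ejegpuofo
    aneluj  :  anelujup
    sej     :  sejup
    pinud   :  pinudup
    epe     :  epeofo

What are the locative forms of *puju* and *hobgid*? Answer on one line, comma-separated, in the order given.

Looking at the final sound of each stem: -up when the stem ends in a consonant (*aneluj*, *sej*, *pinud*); -ofo when the stem ends in a vowel (*ejegpu*, *epe*).
The final sound of *puju* is /u/, which is a vowel, so the suffix is -ofo, giving *pujuofo*.
*hobgid* — final sound /d/ (a consonant) → -up → *hobgidup*.

pujuofo, hobgidup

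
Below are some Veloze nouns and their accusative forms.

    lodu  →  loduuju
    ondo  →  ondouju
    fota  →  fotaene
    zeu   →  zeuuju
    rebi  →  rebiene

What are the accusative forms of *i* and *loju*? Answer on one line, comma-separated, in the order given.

iene, lojuuju

The alternation tracks the last vowel of the stem — -uju when the last vowel of the stem is a rounded vowel (*lodu*, *ondo*, *zeu*); -ene when the last vowel of the stem is an unrounded vowel (*fota*, *rebi*).
The last vowel of *i* is /i/, which is an unrounded vowel, so the suffix is -ene, giving *iene*.
*loju*: last vowel = /u/, a rounded vowel → -uju → *lojuuju*.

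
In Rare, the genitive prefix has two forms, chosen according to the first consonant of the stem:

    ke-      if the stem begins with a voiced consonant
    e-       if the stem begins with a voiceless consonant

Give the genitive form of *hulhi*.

Since the first consonant of *hulhi* is /h/ (voiceless), it takes e-, giving *ehulhi*.

ehulhi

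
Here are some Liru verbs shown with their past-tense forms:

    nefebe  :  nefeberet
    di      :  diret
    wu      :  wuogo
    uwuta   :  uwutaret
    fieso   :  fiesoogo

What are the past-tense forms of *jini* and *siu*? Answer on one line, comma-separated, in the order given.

The alternation tracks the last vowel of the stem — -ogo when the last vowel of the stem is a rounded vowel (*wu*, *fieso*); -ret when the last vowel of the stem is an unrounded vowel (*nefebe*, *di*, *uwuta*).
The last vowel of *jini* is /i/, which is an unrounded vowel, so the suffix is -ret, giving *jiniret*.
Since the last vowel of *siu* is /u/ (a rounded vowel), it takes -ogo, giving *siuogo*.

jiniret, siuogo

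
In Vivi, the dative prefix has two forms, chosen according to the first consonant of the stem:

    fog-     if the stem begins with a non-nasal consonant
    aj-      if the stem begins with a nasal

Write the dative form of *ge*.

*ge*: first consonant = /g/, non-nasal → fog- → *fogge*.

fogge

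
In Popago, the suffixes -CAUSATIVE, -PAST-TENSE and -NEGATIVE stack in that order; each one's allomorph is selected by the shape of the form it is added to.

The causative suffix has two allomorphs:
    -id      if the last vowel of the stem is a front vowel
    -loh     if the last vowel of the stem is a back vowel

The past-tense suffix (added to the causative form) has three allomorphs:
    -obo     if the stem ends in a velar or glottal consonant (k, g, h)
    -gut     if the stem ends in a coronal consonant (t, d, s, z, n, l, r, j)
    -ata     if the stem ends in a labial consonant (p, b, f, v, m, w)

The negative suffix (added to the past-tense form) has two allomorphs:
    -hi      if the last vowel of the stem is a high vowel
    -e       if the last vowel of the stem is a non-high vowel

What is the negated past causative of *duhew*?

*duhew*: last vowel = /e/, a front vowel → -id → *duhewid*.
The causative form *duhewid* — final consonant /d/ (coronal) → -gut → *duhewidgut*.
Since the last vowel of the past-tense form *duhewidgut* is /u/ (a high vowel), it takes -hi, giving *duhewidguthi*.

duhewidguthi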